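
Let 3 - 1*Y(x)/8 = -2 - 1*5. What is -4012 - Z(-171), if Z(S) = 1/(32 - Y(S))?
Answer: -192575/48 ≈ -4012.0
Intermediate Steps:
Y(x) = 80 (Y(x) = 24 - 8*(-2 - 1*5) = 24 - 8*(-2 - 5) = 24 - 8*(-7) = 24 + 56 = 80)
Z(S) = -1/48 (Z(S) = 1/(32 - 1*80) = 1/(32 - 80) = 1/(-48) = -1/48)
-4012 - Z(-171) = -4012 - 1*(-1/48) = -4012 + 1/48 = -192575/48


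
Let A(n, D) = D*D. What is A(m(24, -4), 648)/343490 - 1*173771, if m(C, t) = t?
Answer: -29844090443/171745 ≈ -1.7377e+5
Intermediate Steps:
A(n, D) = D**2
A(m(24, -4), 648)/343490 - 1*173771 = 648**2/343490 - 1*173771 = 419904*(1/343490) - 173771 = 209952/171745 - 173771 = -29844090443/171745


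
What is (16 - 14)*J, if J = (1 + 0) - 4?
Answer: -6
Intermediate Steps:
J = -3 (J = 1 - 4 = -3)
(16 - 14)*J = (16 - 14)*(-3) = 2*(-3) = -6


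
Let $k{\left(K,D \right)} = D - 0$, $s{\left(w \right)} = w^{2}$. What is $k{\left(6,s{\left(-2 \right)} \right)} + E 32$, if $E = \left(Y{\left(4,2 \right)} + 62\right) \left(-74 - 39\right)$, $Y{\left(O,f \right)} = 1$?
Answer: $-227804$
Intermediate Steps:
$E = -7119$ ($E = \left(1 + 62\right) \left(-74 - 39\right) = 63 \left(-113\right) = -7119$)
$k{\left(K,D \right)} = D$ ($k{\left(K,D \right)} = D + 0 = D$)
$k{\left(6,s{\left(-2 \right)} \right)} + E 32 = \left(-2\right)^{2} - 227808 = 4 - 227808 = -227804$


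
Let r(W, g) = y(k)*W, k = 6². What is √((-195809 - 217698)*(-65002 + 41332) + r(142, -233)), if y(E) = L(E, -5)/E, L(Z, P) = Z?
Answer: 4*√611731927 ≈ 98933.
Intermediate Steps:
k = 36
y(E) = 1 (y(E) = E/E = 1)
r(W, g) = W (r(W, g) = 1*W = W)
√((-195809 - 217698)*(-65002 + 41332) + r(142, -233)) = √((-195809 - 217698)*(-65002 + 41332) + 142) = √(-413507*(-23670) + 142) = √(9787710690 + 142) = √9787710832 = 4*√611731927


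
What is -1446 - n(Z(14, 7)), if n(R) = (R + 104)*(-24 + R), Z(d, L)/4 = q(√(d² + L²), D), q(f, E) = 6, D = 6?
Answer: -1446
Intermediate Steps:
Z(d, L) = 24 (Z(d, L) = 4*6 = 24)
n(R) = (-24 + R)*(104 + R) (n(R) = (104 + R)*(-24 + R) = (-24 + R)*(104 + R))
-1446 - n(Z(14, 7)) = -1446 - (-2496 + 24² + 80*24) = -1446 - (-2496 + 576 + 1920) = -1446 - 1*0 = -1446 + 0 = -1446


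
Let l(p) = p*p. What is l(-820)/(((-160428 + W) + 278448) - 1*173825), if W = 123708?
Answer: 672400/67903 ≈ 9.9024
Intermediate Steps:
l(p) = p**2
l(-820)/(((-160428 + W) + 278448) - 1*173825) = (-820)**2/(((-160428 + 123708) + 278448) - 1*173825) = 672400/((-36720 + 278448) - 173825) = 672400/(241728 - 173825) = 672400/67903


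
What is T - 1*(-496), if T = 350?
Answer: 846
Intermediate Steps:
T - 1*(-496) = 350 - 1*(-496) = 350 + 496 = 846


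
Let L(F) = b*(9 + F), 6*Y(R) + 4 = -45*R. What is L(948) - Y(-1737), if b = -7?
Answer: -118355/6 ≈ -19726.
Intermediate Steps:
Y(R) = -⅔ - 15*R/2 (Y(R) = -⅔ + (-45*R)/6 = -⅔ - 15*R/2)
L(F) = -63 - 7*F (L(F) = -7*(9 + F) = -63 - 7*F)
L(948) - Y(-1737) = (-63 - 7*948) - (-⅔ - 15/2*(-1737)) = (-63 - 6636) - (-⅔ + 26055/2) = -6699 - 1*78161/6 = -6699 - 78161/6 = -118355/6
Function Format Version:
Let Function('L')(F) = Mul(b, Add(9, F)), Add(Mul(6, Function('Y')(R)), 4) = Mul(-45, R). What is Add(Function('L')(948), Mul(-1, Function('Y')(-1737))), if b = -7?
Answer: Rational(-118355, 6) ≈ -19726.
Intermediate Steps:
Function('Y')(R) = Add(Rational(-2, 3), Mul(Rational(-15, 2), R)) (Function('Y')(R) = Add(Rational(-2, 3), Mul(Rational(1, 6), Mul(-45, R))) = Add(Rational(-2, 3), Mul(Rational(-15, 2), R)))
Function('L')(F) = Add(-63, Mul(-7, F)) (Function('L')(F) = Mul(-7, Add(9, F)) = Add(-63, Mul(-7, F)))
Add(Function('L')(948), Mul(-1, Function('Y')(-1737))) = Add(Add(-63, Mul(-7, 948)), Mul(-1, Add(Rational(-2, 3), Mul(Rational(-15, 2), -1737)))) = Add(Add(-63, -6636), Mul(-1, Add(Rational(-2, 3), Rational(26055, 2)))) = Add(-6699, Mul(-1, Rational(78161, 6))) = Add(-6699, Rational(-78161, 6)) = Rational(-118355, 6)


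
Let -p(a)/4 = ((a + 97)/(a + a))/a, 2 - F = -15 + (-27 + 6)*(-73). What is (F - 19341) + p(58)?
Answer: -35081629/1682 ≈ -20857.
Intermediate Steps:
F = -1516 (F = 2 - (-15 + (-27 + 6)*(-73)) = 2 - (-15 - 21*(-73)) = 2 - (-15 + 1533) = 2 - 1*1518 = 2 - 1518 = -1516)
p(a) = -2*(97 + a)/a² (p(a) = -4*(a + 97)/(a + a)/a = -4*(97 + a)/((2*a))/a = -4*(97 + a)*(1/(2*a))/a = -4*(97 + a)/(2*a)/a = -2*(97 + a)/a²)
(F - 19341) + p(58) = (-1516 - 19341) + 2*(-97 - 1*58)/58² = -20857 + 2*(1/3364)*(-97 - 58) = -20857 + 2*(1/3364)*(-155) = -20857 - 155/1682 = -35081629/1682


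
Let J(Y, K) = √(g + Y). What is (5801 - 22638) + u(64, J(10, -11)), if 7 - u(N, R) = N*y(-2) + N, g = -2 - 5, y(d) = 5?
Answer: -17214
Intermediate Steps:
g = -7
J(Y, K) = √(-7 + Y)
u(N, R) = 7 - 6*N (u(N, R) = 7 - (N*5 + N) = 7 - (5*N + N) = 7 - 6*N)
(5801 - 22638) + u(64, J(10, -11)) = (5801 - 22638) + (7 - 6*64) = -16837 + (7 - 384) = -16837 - 377 = -17214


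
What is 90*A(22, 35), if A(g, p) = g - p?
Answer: -1170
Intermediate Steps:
90*A(22, 35) = 90*(22 - 1*35) = 90*(22 - 35) = 90*(-13) = -1170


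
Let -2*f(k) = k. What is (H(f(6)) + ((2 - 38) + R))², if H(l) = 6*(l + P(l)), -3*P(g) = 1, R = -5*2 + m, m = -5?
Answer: 5041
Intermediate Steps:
R = -15 (R = -5*2 - 5 = -10 - 5 = -15)
P(g) = -⅓ (P(g) = -⅓*1 = -⅓)
f(k) = -k/2
H(l) = -2 + 6*l (H(l) = 6*(l - ⅓) = 6*(-⅓ + l) = -2 + 6*l)
(H(f(6)) + ((2 - 38) + R))² = ((-2 + 6*(-½*6)) + ((2 - 38) - 15))² = ((-2 + 6*(-3)) + (-36 - 15))² = ((-2 - 18) - 51)² = (-20 - 51)² = (-71)² = 5041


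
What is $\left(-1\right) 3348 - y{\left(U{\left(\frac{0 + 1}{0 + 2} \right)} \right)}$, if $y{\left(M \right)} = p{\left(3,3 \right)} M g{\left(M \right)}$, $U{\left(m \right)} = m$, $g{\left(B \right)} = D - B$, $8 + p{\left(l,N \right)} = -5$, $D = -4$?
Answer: $- \frac{13509}{4} \approx -3377.3$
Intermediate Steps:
$p{\left(l,N \right)} = -13$ ($p{\left(l,N \right)} = -8 - 5 = -13$)
$g{\left(B \right)} = -4 - B$
$y{\left(M \right)} = - 13 M \left(-4 - M\right)$
$\left(-1\right) 3348 - y{\left(U{\left(\frac{0 + 1}{0 + 2} \right)} \right)} = \left(-1\right) 3348 - 13 \frac{0 + 1}{0 + 2} \left(4 + \frac{0 + 1}{0 + 2}\right) = -3348 - 13 \cdot 1 \cdot \frac{1}{2} \left(4 + 1 \cdot \frac{1}{2}\right) = -3348 - 13 \cdot \frac{1}{2} \left(4 + \frac{1}{2}\right) = -3348 - 13 \cdot \frac{1}{2} \cdot \frac{9}{2} = -3348 - \frac{117}{4} = - \frac{13509}{4}$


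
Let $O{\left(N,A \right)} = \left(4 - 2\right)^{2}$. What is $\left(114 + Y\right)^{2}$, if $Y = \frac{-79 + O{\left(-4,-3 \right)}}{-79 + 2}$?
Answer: $\frac{78375609}{5929} \approx 13219.0$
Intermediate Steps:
$O{\left(N,A \right)} = 4$ ($O{\left(N,A \right)} = 2^{2} = 4$)
$Y = \frac{75}{77}$ ($Y = \frac{-79 + 4}{-79 + 2} = - \frac{75}{-77} = \left(-75\right) \left(- \frac{1}{77}\right) = \frac{75}{77} \approx 0.97403$)
$\left(114 + Y\right)^{2} = \left(114 + \frac{75}{77}\right)^{2} = \left(\frac{8853}{77}\right)^{2} = \frac{78375609}{5929}$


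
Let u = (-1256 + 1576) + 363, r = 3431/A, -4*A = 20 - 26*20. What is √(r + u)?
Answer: 19*√1230/25 ≈ 26.654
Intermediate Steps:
A = 125 (A = -(20 - 26*20)/4 = -(20 - 520)/4 = -¼*(-500) = 125)
r = 3431/125 ≈ 27.448
u = 683 (u = 320 + 363 = 683)
√(r + u) = √(3431/125 + 683) = √(88806/125) = 19*√1230/25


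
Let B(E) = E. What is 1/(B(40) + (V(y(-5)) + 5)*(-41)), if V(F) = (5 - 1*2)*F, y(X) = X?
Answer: 1/450 ≈ 0.0022222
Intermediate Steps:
V(F) = 3*F (V(F) = (5 - 2)*F = 3*F)
1/(B(40) + (V(y(-5)) + 5)*(-41)) = 1/(40 + (3*(-5) + 5)*(-41)) = 1/(40 + (-15 + 5)*(-41)) = 1/(40 - 10*(-41)) = 1/(40 + 410) = 1/450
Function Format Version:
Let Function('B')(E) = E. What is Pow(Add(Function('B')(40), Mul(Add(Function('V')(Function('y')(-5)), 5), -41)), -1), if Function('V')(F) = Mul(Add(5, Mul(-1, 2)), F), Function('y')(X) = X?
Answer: Rational(1, 450) ≈ 0.0022222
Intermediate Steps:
Function('V')(F) = Mul(3, F) (Function('V')(F) = Mul(Add(5, -2), F) = Mul(3, F))
Pow(Add(Function('B')(40), Mul(Add(Function('V')(Function('y')(-5)), 5), -41)), -1) = Pow(Add(40, Mul(Add(Mul(3, -5), 5), -41)), -1) = Pow(Add(40, Mul(Add(-15, 5), -41)), -1) = Pow(Add(40, Mul(-10, -41)), -1) = Pow(Add(40, 410), -1) = Pow(450, -1) = Rational(1, 450)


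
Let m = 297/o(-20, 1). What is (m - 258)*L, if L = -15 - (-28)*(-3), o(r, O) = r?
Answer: 540243/20 ≈ 27012.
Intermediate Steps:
m = -297/20 (m = 297/(-20) = 297*(-1/20) = -297/20 ≈ -14.850)
L = -99 (L = -15 - 1*84 = -15 - 84 = -99)
(m - 258)*L = (-297/20 - 258)*(-99) = -5457/20*(-99) = 540243/20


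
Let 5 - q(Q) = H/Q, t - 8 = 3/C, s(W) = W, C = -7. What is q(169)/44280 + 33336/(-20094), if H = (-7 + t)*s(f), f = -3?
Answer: -291021431917/175431470760 ≈ -1.6589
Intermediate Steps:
t = 53/7 (t = 8 + 3/(-7) = 8 + 3*(-⅐) = 8 - 3/7 = 53/7 ≈ 7.5714)
H = -12/7 (H = (-7 + 53/7)*(-3) = (4/7)*(-3) = -12/7 ≈ -1.7143)
q(Q) = 5 + 12/(7*Q) (q(Q) = 5 - (-12)/(7*Q) = 5 + 12/(7*Q))
q(169)/44280 + 33336/(-20094) = (5 + (12/7)/169)/44280 + 33336/(-20094) = (5 + (12/7)*(1/169))*(1/44280) + 33336*(-1/20094) = (5 + 12/1183)*(1/44280) - 5556/3349 = (5927/1183)*(1/44280) - 5556/3349 = 5927/52383240 - 5556/3349 = -291021431917/175431470760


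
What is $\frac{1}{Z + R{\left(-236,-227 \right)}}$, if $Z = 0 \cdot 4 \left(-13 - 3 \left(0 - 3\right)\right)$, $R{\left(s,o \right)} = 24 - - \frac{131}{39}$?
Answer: $\frac{39}{1067} \approx 0.036551$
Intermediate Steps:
$R{\left(s,o \right)} = \frac{1067}{39}$ ($R{\left(s,o \right)} = 24 - \left(-131\right) \frac{1}{39} = 24 - - \frac{131}{39} = 24 + \frac{131}{39} = \frac{1067}{39}$)
$Z = 0$ ($Z = 0 \left(-13 - -9\right) = 0 \left(-13 + 9\right) = 0 \left(-4\right) = 0$)
$\frac{1}{Z + R{\left(-236,-227 \right)}} = \frac{1}{0 + \frac{1067}{39}} = \frac{1}{\frac{1067}{39}} = \frac{39}{1067}$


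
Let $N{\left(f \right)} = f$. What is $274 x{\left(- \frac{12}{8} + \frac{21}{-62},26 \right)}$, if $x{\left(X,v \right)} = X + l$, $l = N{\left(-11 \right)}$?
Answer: $- \frac{109052}{31} \approx -3517.8$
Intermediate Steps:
$l = -11$
$x{\left(X,v \right)} = -11 + X$ ($x{\left(X,v \right)} = X - 11 = -11 + X$)
$274 x{\left(- \frac{12}{8} + \frac{21}{-62},26 \right)} = 274 \left(-11 + \left(- \frac{12}{8} + \frac{21}{-62}\right)\right) = 274 \left(-11 + \left(\left(-12\right) \frac{1}{8} + 21 \left(- \frac{1}{62}\right)\right)\right) = 274 \left(-11 - \frac{57}{31}\right) = 274 \left(- \frac{398}{31}\right) = - \frac{109052}{31}$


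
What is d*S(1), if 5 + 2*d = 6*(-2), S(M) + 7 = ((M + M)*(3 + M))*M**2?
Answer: -17/2 ≈ -8.5000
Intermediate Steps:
S(M) = -7 + 2*M**3*(3 + M) (S(M) = -7 + ((M + M)*(3 + M))*M**2 = -7 + ((2*M)*(3 + M))*M**2 = -7 + (2*M*(3 + M))*M**2 = -7 + 2*M**3*(3 + M))
d = -17/2 (d = -5/2 + (6*(-2))/2 = -5/2 + (1/2)*(-12) = -5/2 - 6 = -17/2 ≈ -8.5000)
d*S(1) = -17*(-7 + 2*1**4 + 6*1**3)/2 = -17*(-7 + 2*1 + 6*1)/2 = -17*(-7 + 2 + 6)/2 = -17/2*1 = -17/2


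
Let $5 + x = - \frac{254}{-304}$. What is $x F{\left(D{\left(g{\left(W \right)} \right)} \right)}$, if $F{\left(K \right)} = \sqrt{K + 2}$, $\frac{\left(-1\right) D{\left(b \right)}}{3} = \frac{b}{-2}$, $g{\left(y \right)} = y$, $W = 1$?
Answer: $- \frac{633 \sqrt{14}}{304} \approx -7.791$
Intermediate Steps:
$D{\left(b \right)} = \frac{3 b}{2}$ ($D{\left(b \right)} = - 3 \frac{b}{-2} = - 3 b \left(- \frac{1}{2}\right) = - 3 \left(- \frac{b}{2}\right) = \frac{3 b}{2}$)
$x = - \frac{633}{152}$ ($x = -5 - \frac{254}{-304} = -5 - - \frac{127}{152} = -5 + \frac{127}{152} = - \frac{633}{152} \approx -4.1645$)
$F{\left(K \right)} = \sqrt{2 + K}$
$x F{\left(D{\left(g{\left(W \right)} \right)} \right)} = - \frac{633 \sqrt{2 + \frac{3}{2} \cdot 1}}{152} = - \frac{633 \sqrt{2 + \frac{3}{2}}}{152} = - \frac{633 \sqrt{\frac{7}{2}}}{152} = - \frac{633 \frac{\sqrt{14}}{2}}{152} = - \frac{633 \sqrt{14}}{304}$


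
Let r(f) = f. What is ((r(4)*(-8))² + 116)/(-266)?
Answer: -30/7 ≈ -4.2857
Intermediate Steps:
((r(4)*(-8))² + 116)/(-266) = ((4*(-8))² + 116)/(-266) = -((-32)² + 116)/266 = -(1024 + 116)/266 = -1/266*1140 = -30/7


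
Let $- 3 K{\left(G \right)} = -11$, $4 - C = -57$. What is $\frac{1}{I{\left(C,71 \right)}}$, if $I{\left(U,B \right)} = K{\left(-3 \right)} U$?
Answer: $\frac{3}{671} \approx 0.0044709$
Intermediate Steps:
$C = 61$ ($C = 4 - -57 = 4 + 57 = 61$)
$K{\left(G \right)} = \frac{11}{3}$ ($K{\left(G \right)} = \left(- \frac{1}{3}\right) \left(-11\right) = \frac{11}{3}$)
$I{\left(U,B \right)} = \frac{11 U}{3}$
$\frac{1}{I{\left(C,71 \right)}} = \frac{1}{\frac{11}{3} \cdot 61} = \frac{1}{\frac{671}{3}} = \frac{3}{671}$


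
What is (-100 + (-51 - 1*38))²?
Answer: 35721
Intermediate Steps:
(-100 + (-51 - 1*38))² = (-100 + (-51 - 38))² = (-100 - 89)² = (-189)² = 35721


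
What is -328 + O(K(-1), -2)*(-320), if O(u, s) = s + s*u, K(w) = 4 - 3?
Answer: 952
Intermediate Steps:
K(w) = 1
-328 + O(K(-1), -2)*(-320) = -328 - 2*(1 + 1)*(-320) = -328 - 2*2*(-320) = -328 - 4*(-320) = -328 + 1280 = 952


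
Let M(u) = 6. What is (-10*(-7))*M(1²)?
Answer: 420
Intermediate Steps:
(-10*(-7))*M(1²) = -10*(-7)*6 = 70*6 = 420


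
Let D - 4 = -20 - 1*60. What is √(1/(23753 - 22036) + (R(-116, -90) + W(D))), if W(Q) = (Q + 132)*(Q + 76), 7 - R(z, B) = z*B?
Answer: 2*I*√7689352705/1717 ≈ 102.14*I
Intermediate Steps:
R(z, B) = 7 - B*z (R(z, B) = 7 - z*B = 7 - B*z)
D = -76 (D = 4 + (-20 - 1*60) = 4 + (-20 - 60) = 4 - 80 = -76)
W(Q) = (76 + Q)*(132 + Q) (W(Q) = (132 + Q)*(76 + Q) = (76 + Q)*(132 + Q))
√(1/(23753 - 22036) + (R(-116, -90) + W(D))) = √(1/(23753 - 22036) + ((7 - 1*(-90)*(-116)) + (10032 + (-76)² + 208*(-76)))) = √(1/1717 + ((7 - 10440) + (10032 + 5776 - 15808))) = √(1/1717 + (-10433 + 0)) = √(1/1717 - 10433) = √(-17913460/1717) = 2*I*√7689352705/1717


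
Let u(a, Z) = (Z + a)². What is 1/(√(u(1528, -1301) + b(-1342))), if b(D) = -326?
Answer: √51203/51203 ≈ 0.0044193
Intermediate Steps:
1/(√(u(1528, -1301) + b(-1342))) = 1/(√((-1301 + 1528)² - 326)) = 1/(√(227² - 326)) = 1/(√(51529 - 326)) = 1/(√51203) = √51203/51203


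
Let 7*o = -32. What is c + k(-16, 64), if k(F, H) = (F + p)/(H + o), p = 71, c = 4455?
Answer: 1853665/416 ≈ 4455.9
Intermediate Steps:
o = -32/7 (o = (⅐)*(-32) = -32/7 ≈ -4.5714)
k(F, H) = (71 + F)/(-32/7 + H) (k(F, H) = (F + 71)/(H - 32/7) = (71 + F)/(-32/7 + H))
c + k(-16, 64) = 4455 + 7*(71 - 16)/(-32 + 7*64) = 4455 + 7*55/(-32 + 448) = 4455 + 7*55/416 = 4455 + 7*(1/416)*55 = 4455 + 385/416 = 1853665/416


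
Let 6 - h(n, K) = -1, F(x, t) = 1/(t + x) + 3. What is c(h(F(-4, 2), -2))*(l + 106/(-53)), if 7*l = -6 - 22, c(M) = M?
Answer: -42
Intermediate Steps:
F(x, t) = 3 + 1/(t + x)
h(n, K) = 7 (h(n, K) = 6 - 1*(-1) = 6 + 1 = 7)
l = -4 (l = (-6 - 22)/7 = (1/7)*(-28) = -4)
c(h(F(-4, 2), -2))*(l + 106/(-53)) = 7*(-4 + 106/(-53)) = 7*(-4 + 106*(-1/53)) = 7*(-4 - 2) = 7*(-6) = -42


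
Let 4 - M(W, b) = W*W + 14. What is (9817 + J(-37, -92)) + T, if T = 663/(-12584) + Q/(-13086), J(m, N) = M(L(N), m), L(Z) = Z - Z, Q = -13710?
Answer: 20706717505/2111208 ≈ 9808.0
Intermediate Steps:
L(Z) = 0
M(W, b) = -10 - W² (M(W, b) = 4 - (W*W + 14) = 4 - (W² + 14) = 4 - (14 + W²) = 4 + (-14 - W²) = -10 - W²)
J(m, N) = -10 (J(m, N) = -10 - 1*0² = -10 - 1*0 = -10 + 0 = -10)
T = 2100649/2111208 (T = 663/(-12584) - 13710/(-13086) = 663*(-1/12584) - 13710*(-1/13086) = -51/968 + 2285/2181 = 2100649/2111208 ≈ 0.99500)
(9817 + J(-37, -92)) + T = (9817 - 10) + 2100649/2111208 = 9807 + 2100649/2111208 = 20706717505/2111208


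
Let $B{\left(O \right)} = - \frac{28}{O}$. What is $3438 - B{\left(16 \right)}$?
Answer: $\frac{13759}{4} \approx 3439.8$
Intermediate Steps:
$3438 - B{\left(16 \right)} = 3438 - - \frac{28}{16} = 3438 - \left(-28\right) \frac{1}{16} = 3438 - - \frac{7}{4} = 3438 + \frac{7}{4} = \frac{13759}{4}$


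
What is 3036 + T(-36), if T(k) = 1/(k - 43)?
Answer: 239843/79 ≈ 3036.0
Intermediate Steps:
T(k) = 1/(-43 + k)
3036 + T(-36) = 3036 + 1/(-43 - 36) = 3036 + 1/(-79) = 3036 - 1/79 = 239843/79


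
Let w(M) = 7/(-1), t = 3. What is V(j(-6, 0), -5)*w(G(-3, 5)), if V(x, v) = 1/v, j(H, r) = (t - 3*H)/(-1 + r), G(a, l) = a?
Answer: 7/5 ≈ 1.4000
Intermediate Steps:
j(H, r) = (3 - 3*H)/(-1 + r)
w(M) = -7 (w(M) = 7*(-1) = -7)
V(j(-6, 0), -5)*w(G(-3, 5)) = -7/(-5) = -⅕*(-7) = 7/5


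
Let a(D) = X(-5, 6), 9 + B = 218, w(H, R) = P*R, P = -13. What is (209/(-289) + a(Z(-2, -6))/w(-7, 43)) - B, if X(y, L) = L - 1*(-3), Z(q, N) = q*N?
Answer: -33883591/161551 ≈ -209.74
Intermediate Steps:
w(H, R) = -13*R
Z(q, N) = N*q
B = 209 (B = -9 + 218 = 209)
X(y, L) = 3 + L (X(y, L) = L + 3 = 3 + L)
a(D) = 9 (a(D) = 3 + 6 = 9)
(209/(-289) + a(Z(-2, -6))/w(-7, 43)) - B = (209/(-289) + 9/((-13*43))) - 1*209 = (209*(-1/289) + 9/(-559)) - 209 = (-209/289 + 9*(-1/559)) - 209 = (-209/289 - 9/559) - 209 = -119432/161551 - 209 = -33883591/161551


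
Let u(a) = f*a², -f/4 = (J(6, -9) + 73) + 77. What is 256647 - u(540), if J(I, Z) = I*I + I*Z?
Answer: 154221447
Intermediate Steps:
J(I, Z) = I² + I*Z
f = -528 (f = -4*((6*(6 - 9) + 73) + 77) = -4*((6*(-3) + 73) + 77) = -4*((-18 + 73) + 77) = -4*(55 + 77) = -4*132 = -528)
u(a) = -528*a²
256647 - u(540) = 256647 - (-528)*540² = 256647 - (-528)*291600 = 256647 - 1*(-153964800) = 256647 + 153964800 = 154221447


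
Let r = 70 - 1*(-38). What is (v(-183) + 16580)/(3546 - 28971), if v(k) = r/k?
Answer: -1011344/1550925 ≈ -0.65209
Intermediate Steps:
r = 108 (r = 70 + 38 = 108)
v(k) = 108/k
(v(-183) + 16580)/(3546 - 28971) = (108/(-183) + 16580)/(3546 - 28971) = (108*(-1/183) + 16580)/(-25425) = (-36/61 + 16580)*(-1/25425) = (1011344/61)*(-1/25425) = -1011344/1550925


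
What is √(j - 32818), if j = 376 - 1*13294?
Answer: 2*I*√11434 ≈ 213.86*I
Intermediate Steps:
j = -12918 (j = 376 - 13294 = -12918)
√(j - 32818) = √(-12918 - 32818) = √(-45736) = 2*I*√11434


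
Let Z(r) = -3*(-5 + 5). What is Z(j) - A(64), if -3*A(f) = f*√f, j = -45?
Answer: 512/3 ≈ 170.67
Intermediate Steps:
Z(r) = 0 (Z(r) = -3*0 = 0)
A(f) = -f^(3/2)/3 (A(f) = -f*√f/3 = -f^(3/2)/3)
Z(j) - A(64) = 0 - (-1)*64^(3/2)/3 = 0 - (-1)*512/3 = 0 - 1*(-512/3) = 0 + 512/3 = 512/3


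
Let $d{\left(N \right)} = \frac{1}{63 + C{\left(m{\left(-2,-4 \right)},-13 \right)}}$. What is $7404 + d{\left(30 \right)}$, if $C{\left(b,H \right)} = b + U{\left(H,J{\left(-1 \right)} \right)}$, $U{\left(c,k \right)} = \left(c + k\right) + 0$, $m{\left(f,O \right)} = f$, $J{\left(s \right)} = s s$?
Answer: $\frac{362797}{49} \approx 7404.0$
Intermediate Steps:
$J{\left(s \right)} = s^{2}$
$U{\left(c,k \right)} = c + k$
$C{\left(b,H \right)} = 1 + H + b$ ($C{\left(b,H \right)} = b + \left(H + \left(-1\right)^{2}\right) = b + \left(H + 1\right) = b + \left(1 + H\right) = 1 + H + b$)
$d{\left(N \right)} = \frac{1}{49}$ ($d{\left(N \right)} = \frac{1}{63 - 14} = \frac{1}{49}$)
$7404 + d{\left(30 \right)} = 7404 + \frac{1}{49} = \frac{362797}{49}$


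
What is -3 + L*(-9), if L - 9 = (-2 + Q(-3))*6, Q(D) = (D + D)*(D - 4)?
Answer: -2244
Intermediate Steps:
Q(D) = 2*D*(-4 + D) (Q(D) = (2*D)*(-4 + D) = 2*D*(-4 + D))
L = 249 (L = 9 + (-2 + 2*(-3)*(-4 - 3))*6 = 9 + (-2 + 2*(-3)*(-7))*6 = 9 + (-2 + 42)*6 = 9 + 40*6 = 9 + 240 = 249)
-3 + L*(-9) = -3 + 249*(-9) = -3 - 2241 = -2244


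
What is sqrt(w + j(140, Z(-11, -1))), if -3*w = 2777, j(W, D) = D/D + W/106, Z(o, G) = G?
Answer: 34*I*sqrt(20193)/159 ≈ 30.387*I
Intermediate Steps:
j(W, D) = 1 + W/106 (j(W, D) = 1 + W*(1/106) = 1 + W/106)
w = -2777/3 (w = -1/3*2777 = -2777/3 ≈ -925.67)
sqrt(w + j(140, Z(-11, -1))) = sqrt(-2777/3 + (1 + (1/106)*140)) = sqrt(-2777/3 + (1 + 70/53)) = sqrt(-2777/3 + 123/53) = sqrt(-146812/159) = 34*I*sqrt(20193)/159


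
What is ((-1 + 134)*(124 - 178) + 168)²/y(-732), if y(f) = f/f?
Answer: 49196196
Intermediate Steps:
y(f) = 1
((-1 + 134)*(124 - 178) + 168)²/y(-732) = ((-1 + 134)*(124 - 178) + 168)²/1 = (133*(-54) + 168)²*1 = (-7182 + 168)²*1 = (-7014)²*1 = 49196196*1 = 49196196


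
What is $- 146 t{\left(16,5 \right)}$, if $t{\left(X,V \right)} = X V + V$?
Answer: $-12410$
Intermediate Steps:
$t{\left(X,V \right)} = V + V X$ ($t{\left(X,V \right)} = V X + V = V + V X$)
$- 146 t{\left(16,5 \right)} = - 146 \cdot 5 \left(1 + 16\right) = - 146 \cdot 5 \cdot 17 = \left(-146\right) 85 = -12410$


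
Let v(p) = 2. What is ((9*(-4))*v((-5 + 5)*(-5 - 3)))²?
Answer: 5184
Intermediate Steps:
((9*(-4))*v((-5 + 5)*(-5 - 3)))² = ((9*(-4))*2)² = (-36*2)² = (-72)² = 5184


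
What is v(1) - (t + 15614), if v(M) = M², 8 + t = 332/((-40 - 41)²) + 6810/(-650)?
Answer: -6650539864/426465 ≈ -15595.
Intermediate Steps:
t = -7858181/426465 (t = -8 + (332/((-40 - 41)²) + 6810/(-650)) = -8 + (332/((-81)²) + 6810*(-1/650)) = -8 + (332/6561 - 681/65) = -8 - 4446461/426465 = -7858181/426465 ≈ -18.426)
v(1) - (t + 15614) = 1² - (-7858181/426465 + 15614) = 1 - 1*6650966329/426465 = 1 - 6650966329/426465 = -6650539864/426465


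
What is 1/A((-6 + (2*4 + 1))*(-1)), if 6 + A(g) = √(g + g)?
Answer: -⅐ - I*√6/42 ≈ -0.14286 - 0.058321*I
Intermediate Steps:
A(g) = -6 + √2*√g (A(g) = -6 + √(g + g) = -6 + √(2*g) = -6 + √2*√g)
1/A((-6 + (2*4 + 1))*(-1)) = 1/(-6 + √2*√((-6 + (2*4 + 1))*(-1))) = 1/(-6 + √2*√((-6 + (8 + 1))*(-1))) = 1/(-6 + √2*√((-6 + 9)*(-1))) = 1/(-6 + √2*√(3*(-1))) = 1/(-6 + √2*√(-3)) = 1/(-6 + √2*(I*√3)) = 1/(-6 + I*√6)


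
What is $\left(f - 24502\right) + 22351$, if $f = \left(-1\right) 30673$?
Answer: $-32824$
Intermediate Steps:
$f = -30673$
$\left(f - 24502\right) + 22351 = \left(-30673 - 24502\right) + 22351 = -55175 + 22351 = -32824$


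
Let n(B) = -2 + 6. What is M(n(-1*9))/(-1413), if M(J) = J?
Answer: -4/1413 ≈ -0.0028309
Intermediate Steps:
n(B) = 4
M(n(-1*9))/(-1413) = 4/(-1413) = 4*(-1/1413) = -4/1413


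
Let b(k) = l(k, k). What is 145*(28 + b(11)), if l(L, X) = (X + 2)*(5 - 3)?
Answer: 7830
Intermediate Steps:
l(L, X) = 4 + 2*X (l(L, X) = (2 + X)*2 = 4 + 2*X)
b(k) = 4 + 2*k
145*(28 + b(11)) = 145*(28 + (4 + 2*11)) = 145*(28 + (4 + 22)) = 145*(28 + 26) = 145*54 = 7830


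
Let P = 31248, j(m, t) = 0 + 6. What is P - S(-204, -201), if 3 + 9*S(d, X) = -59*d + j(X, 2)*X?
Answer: 30045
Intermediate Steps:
j(m, t) = 6
S(d, X) = -⅓ - 59*d/9 + 2*X/3 (S(d, X) = -⅓ + (-59*d + 6*X)/9 = -⅓ + (-59*d/9 + 2*X/3) = -⅓ - 59*d/9 + 2*X/3)
P - S(-204, -201) = 31248 - (-⅓ - 59/9*(-204) + (⅔)*(-201)) = 31248 - (-⅓ + 4012/3 - 134) = 31248 - 1*1203 = 31248 - 1203 = 30045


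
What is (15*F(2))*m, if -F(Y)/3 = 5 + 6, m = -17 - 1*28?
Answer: 22275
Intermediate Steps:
m = -45 (m = -17 - 28 = -45)
F(Y) = -33 (F(Y) = -3*(5 + 6) = -3*11 = -33)
(15*F(2))*m = (15*(-33))*(-45) = -495*(-45) = 22275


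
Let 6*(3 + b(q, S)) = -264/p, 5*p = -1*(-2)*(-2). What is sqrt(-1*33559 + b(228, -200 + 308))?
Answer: 3*I*sqrt(3723) ≈ 183.05*I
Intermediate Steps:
p = -4/5 (p = (-1*(-2)*(-2))/5 = (2*(-2))/5 = (1/5)*(-4) = -4/5 ≈ -0.80000)
b(q, S) = 52 (b(q, S) = -3 + (-264/(-4/5))/6 = -3 + (-264*(-5/4))/6 = -3 + (1/6)*330 = -3 + 55 = 52)
sqrt(-1*33559 + b(228, -200 + 308)) = sqrt(-1*33559 + 52) = sqrt(-33559 + 52) = sqrt(-33507) = 3*I*sqrt(3723)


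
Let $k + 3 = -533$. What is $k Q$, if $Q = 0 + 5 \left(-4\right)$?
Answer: $10720$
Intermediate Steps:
$k = -536$ ($k = -3 - 533 = -536$)
$Q = -20$ ($Q = 0 - 20 = -20$)
$k Q = \left(-536\right) \left(-20\right) = 10720$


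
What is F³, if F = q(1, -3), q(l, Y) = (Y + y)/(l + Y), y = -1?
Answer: 8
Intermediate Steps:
q(l, Y) = (-1 + Y)/(Y + l) (q(l, Y) = (Y - 1)/(l + Y) = (-1 + Y)/(Y + l))
F = 2 (F = (-1 - 3)/(-3 + 1) = -4/(-2) = -½*(-4) = 2)
F³ = 2³ = 8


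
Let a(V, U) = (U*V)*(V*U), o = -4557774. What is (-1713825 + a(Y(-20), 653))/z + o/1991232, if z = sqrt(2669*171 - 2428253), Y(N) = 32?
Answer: -759629/331872 - 434928991*I*sqrt(1971854)/1971854 ≈ -2.2889 - 3.0973e+5*I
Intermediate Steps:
a(V, U) = U**2*V**2 (a(V, U) = (U*V)*(U*V) = U**2*V**2)
z = I*sqrt(1971854) (z = sqrt(456399 - 2428253) = sqrt(-1971854) = I*sqrt(1971854) ≈ 1404.2*I)
(-1713825 + a(Y(-20), 653))/z + o/1991232 = (-1713825 + 653**2*32**2)/((I*sqrt(1971854))) - 4557774/1991232 = (-1713825 + 426409*1024)*(-I*sqrt(1971854)/1971854) - 4557774*1/1991232 = (-1713825 + 436642816)*(-I*sqrt(1971854)/1971854) - 759629/331872 = 434928991*(-I*sqrt(1971854)/1971854) - 759629/331872 = -434928991*I*sqrt(1971854)/1971854 - 759629/331872 = -759629/331872 - 434928991*I*sqrt(1971854)/1971854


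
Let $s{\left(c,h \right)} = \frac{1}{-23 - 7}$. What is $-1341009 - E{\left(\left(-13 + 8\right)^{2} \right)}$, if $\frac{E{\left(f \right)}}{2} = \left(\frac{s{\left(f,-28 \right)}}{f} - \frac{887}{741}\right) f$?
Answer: $- \frac{1656072116}{1235} \approx -1.3409 \cdot 10^{6}$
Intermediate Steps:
$s{\left(c,h \right)} = - \frac{1}{30}$ ($s{\left(c,h \right)} = \frac{1}{-30} = - \frac{1}{30}$)
$E{\left(f \right)} = 2 f \left(- \frac{887}{741} - \frac{1}{30 f}\right)$ ($E{\left(f \right)} = 2 \left(- \frac{1}{30 f} - \frac{887}{741}\right) f = 2 \left(- \frac{887}{741} - \frac{1}{30 f}\right) f = 2 f \left(- \frac{887}{741} - \frac{1}{30 f}\right)$)
$-1341009 - E{\left(\left(-13 + 8\right)^{2} \right)} = -1341009 - \left(- \frac{1}{15} - \frac{1774 \left(-13 + 8\right)^{2}}{741}\right) = -1341009 - \left(- \frac{1}{15} - \frac{1774 \left(-5\right)^{2}}{741}\right) = -1341009 - \left(- \frac{1}{15} - \frac{44350}{741}\right) = -1341009 - - \frac{73999}{1235} = -1341009 + \frac{73999}{1235} = - \frac{1656072116}{1235}$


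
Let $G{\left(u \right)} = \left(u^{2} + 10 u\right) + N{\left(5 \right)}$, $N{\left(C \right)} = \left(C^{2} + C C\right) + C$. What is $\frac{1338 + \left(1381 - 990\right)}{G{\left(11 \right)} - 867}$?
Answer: $- \frac{247}{83} \approx -2.9759$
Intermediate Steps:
$N{\left(C \right)} = C + 2 C^{2}$ ($N{\left(C \right)} = \left(C^{2} + C^{2}\right) + C = 2 C^{2} + C = C + 2 C^{2}$)
$G{\left(u \right)} = 55 + u^{2} + 10 u$ ($G{\left(u \right)} = \left(u^{2} + 10 u\right) + 5 \left(1 + 2 \cdot 5\right) = \left(u^{2} + 10 u\right) + 5 \left(1 + 10\right) = \left(u^{2} + 10 u\right) + 5 \cdot 11 = \left(u^{2} + 10 u\right) + 55 = 55 + u^{2} + 10 u$)
$\frac{1338 + \left(1381 - 990\right)}{G{\left(11 \right)} - 867} = \frac{1338 + \left(1381 - 990\right)}{\left(55 + 11^{2} + 10 \cdot 11\right) - 867} = \frac{1338 + 391}{\left(55 + 121 + 110\right) - 867} = \frac{1729}{286 - 867} = \frac{1729}{-581} = 1729 \left(- \frac{1}{581}\right) = - \frac{247}{83}$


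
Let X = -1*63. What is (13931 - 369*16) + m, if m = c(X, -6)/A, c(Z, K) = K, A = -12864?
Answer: 17209889/2144 ≈ 8027.0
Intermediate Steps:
X = -63
m = 1/2144 (m = -6/(-12864) = -6*(-1/12864) = 1/2144 ≈ 0.00046642)
(13931 - 369*16) + m = (13931 - 369*16) + 1/2144 = (13931 - 5904) + 1/2144 = 8027 + 1/2144 = 17209889/2144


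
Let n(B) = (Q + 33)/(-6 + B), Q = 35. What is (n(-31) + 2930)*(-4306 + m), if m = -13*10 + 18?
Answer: -478654956/37 ≈ -1.2937e+7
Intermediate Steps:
n(B) = 68/(-6 + B) (n(B) = (35 + 33)/(-6 + B) = 68/(-6 + B))
m = -112 (m = -130 + 18 = -112)
(n(-31) + 2930)*(-4306 + m) = (68/(-6 - 31) + 2930)*(-4306 - 112) = (68/(-37) + 2930)*(-4418) = (68*(-1/37) + 2930)*(-4418) = (-68/37 + 2930)*(-4418) = (108342/37)*(-4418) = -478654956/37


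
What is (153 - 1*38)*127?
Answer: 14605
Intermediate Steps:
(153 - 1*38)*127 = (153 - 38)*127 = 115*127 = 14605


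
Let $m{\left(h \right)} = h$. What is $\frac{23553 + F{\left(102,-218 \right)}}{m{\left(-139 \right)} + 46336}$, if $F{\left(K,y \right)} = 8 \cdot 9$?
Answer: $\frac{875}{1711} \approx 0.5114$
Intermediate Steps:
$F{\left(K,y \right)} = 72$
$\frac{23553 + F{\left(102,-218 \right)}}{m{\left(-139 \right)} + 46336} = \frac{23553 + 72}{-139 + 46336} = \frac{23625}{46197} = 23625 \cdot \frac{1}{46197} = \frac{875}{1711}$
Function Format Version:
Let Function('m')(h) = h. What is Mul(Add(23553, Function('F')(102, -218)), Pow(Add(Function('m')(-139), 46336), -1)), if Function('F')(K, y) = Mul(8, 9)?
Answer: Rational(875, 1711) ≈ 0.51140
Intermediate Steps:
Function('F')(K, y) = 72
Mul(Add(23553, Function('F')(102, -218)), Pow(Add(Function('m')(-139), 46336), -1)) = Mul(Add(23553, 72), Pow(Add(-139, 46336), -1)) = Mul(23625, Pow(46197, -1)) = Mul(23625, Rational(1, 46197)) = Rational(875, 1711)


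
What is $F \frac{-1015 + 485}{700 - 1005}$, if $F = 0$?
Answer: $0$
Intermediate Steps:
$F \frac{-1015 + 485}{700 - 1005} = 0 \frac{-1015 + 485}{700 - 1005} = 0 \left(- \frac{530}{-305}\right) = 0 \left(\left(-530\right) \left(- \frac{1}{305}\right)\right) = 0 \cdot \frac{106}{61} = 0$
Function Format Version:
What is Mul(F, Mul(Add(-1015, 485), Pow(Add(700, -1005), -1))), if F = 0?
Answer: 0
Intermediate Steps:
Mul(F, Mul(Add(-1015, 485), Pow(Add(700, -1005), -1))) = Mul(0, Mul(Add(-1015, 485), Pow(Add(700, -1005), -1))) = Mul(0, Mul(-530, Pow(-305, -1))) = Mul(0, Mul(-530, Rational(-1, 305))) = Mul(0, Rational(106, 61)) = 0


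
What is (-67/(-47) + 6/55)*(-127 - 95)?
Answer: -880674/2585 ≈ -340.69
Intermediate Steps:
(-67/(-47) + 6/55)*(-127 - 95) = (-67*(-1/47) + 6*(1/55))*(-222) = (67/47 + 6/55)*(-222) = (3967/2585)*(-222) = -880674/2585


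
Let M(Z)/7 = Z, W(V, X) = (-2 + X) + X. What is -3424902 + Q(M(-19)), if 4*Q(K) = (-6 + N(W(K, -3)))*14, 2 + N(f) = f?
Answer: -3424958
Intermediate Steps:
W(V, X) = -2 + 2*X
M(Z) = 7*Z
N(f) = -2 + f
Q(K) = -56 (Q(K) = ((-6 + (-2 + (-2 + 2*(-3))))*14)/4 = ((-6 + (-2 + (-2 - 6)))*14)/4 = ((-6 + (-2 - 8))*14)/4 = ((-6 - 10)*14)/4 = (-16*14)/4 = (¼)*(-224) = -56)
-3424902 + Q(M(-19)) = -3424902 - 56 = -3424958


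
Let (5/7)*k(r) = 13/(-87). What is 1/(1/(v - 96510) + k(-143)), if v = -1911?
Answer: -4757015/995194 ≈ -4.7800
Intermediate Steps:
k(r) = -91/435 (k(r) = 7*(13/(-87))/5 = 7*(13*(-1/87))/5 = (7/5)*(-13/87) = -91/435)
1/(1/(v - 96510) + k(-143)) = 1/(1/(-1911 - 96510) - 91/435) = 1/(1/(-98421) - 91/435) = 1/(-1/98421 - 91/435) = 1/(-995194/4757015) = -4757015/995194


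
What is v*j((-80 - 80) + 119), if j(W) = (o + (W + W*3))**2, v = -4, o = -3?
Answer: -111556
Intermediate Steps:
j(W) = (-3 + 4*W)**2 (j(W) = (-3 + (W + W*3))**2 = (-3 + (W + 3*W))**2 = (-3 + 4*W)**2)
v*j((-80 - 80) + 119) = -4*(-3 + 4*((-80 - 80) + 119))**2 = -4*(-3 + 4*(-160 + 119))**2 = -4*(-3 + 4*(-41))**2 = -4*(-3 - 164)**2 = -4*(-167)**2 = -4*27889 = -111556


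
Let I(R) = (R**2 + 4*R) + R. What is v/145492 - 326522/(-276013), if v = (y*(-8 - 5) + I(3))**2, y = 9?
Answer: 49893575261/40157683396 ≈ 1.2424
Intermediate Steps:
I(R) = R**2 + 5*R
v = 8649 (v = (9*(-8 - 5) + 3*(5 + 3))**2 = (9*(-13) + 3*8)**2 = (-117 + 24)**2 = (-93)**2 = 8649)
v/145492 - 326522/(-276013) = 8649/145492 - 326522/(-276013) = 8649*(1/145492) - 326522*(-1/276013) = 8649/145492 + 326522/276013 = 49893575261/40157683396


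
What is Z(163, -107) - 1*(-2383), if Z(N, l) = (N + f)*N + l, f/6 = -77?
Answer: -46461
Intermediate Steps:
f = -462 (f = 6*(-77) = -462)
Z(N, l) = l + N*(-462 + N) (Z(N, l) = (N - 462)*N + l = (-462 + N)*N + l = N*(-462 + N) + l = l + N*(-462 + N))
Z(163, -107) - 1*(-2383) = (-107 + 163² - 462*163) - 1*(-2383) = (-107 + 26569 - 75306) + 2383 = -48844 + 2383 = -46461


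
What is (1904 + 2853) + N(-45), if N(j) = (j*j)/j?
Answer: 4712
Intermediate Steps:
N(j) = j (N(j) = j²/j = j)
(1904 + 2853) + N(-45) = (1904 + 2853) - 45 = 4757 - 45 = 4712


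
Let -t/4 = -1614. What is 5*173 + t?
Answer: 7321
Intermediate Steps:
t = 6456 (t = -4*(-1614) = 6456)
5*173 + t = 5*173 + 6456 = 865 + 6456 = 7321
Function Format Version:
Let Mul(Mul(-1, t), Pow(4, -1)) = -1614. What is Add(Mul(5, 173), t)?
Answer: 7321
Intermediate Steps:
t = 6456 (t = Mul(-4, -1614) = 6456)
Add(Mul(5, 173), t) = Add(Mul(5, 173), 6456) = Add(865, 6456) = 7321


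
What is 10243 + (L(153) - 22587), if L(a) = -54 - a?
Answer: -12551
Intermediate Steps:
10243 + (L(153) - 22587) = 10243 + ((-54 - 1*153) - 22587) = 10243 + ((-54 - 153) - 22587) = 10243 + (-207 - 22587) = 10243 - 22794 = -12551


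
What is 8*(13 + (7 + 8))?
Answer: 224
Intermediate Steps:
8*(13 + (7 + 8)) = 8*(13 + 15) = 8*28 = 224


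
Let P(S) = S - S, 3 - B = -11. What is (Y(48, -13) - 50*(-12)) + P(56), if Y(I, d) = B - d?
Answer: 627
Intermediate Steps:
B = 14 (B = 3 - 1*(-11) = 3 + 11 = 14)
P(S) = 0
Y(I, d) = 14 - d
(Y(48, -13) - 50*(-12)) + P(56) = ((14 - 1*(-13)) - 50*(-12)) + 0 = ((14 + 13) + 600) + 0 = (27 + 600) + 0 = 627 + 0 = 627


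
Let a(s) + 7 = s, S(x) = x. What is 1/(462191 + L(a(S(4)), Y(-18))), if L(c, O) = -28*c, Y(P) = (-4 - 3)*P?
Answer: 1/462275 ≈ 2.1632e-6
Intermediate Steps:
Y(P) = -7*P
a(s) = -7 + s
1/(462191 + L(a(S(4)), Y(-18))) = 1/(462191 - 28*(-7 + 4)) = 1/(462191 - 28*(-3)) = 1/(462191 + 84) = 1/462275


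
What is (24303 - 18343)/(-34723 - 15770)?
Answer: -5960/50493 ≈ -0.11804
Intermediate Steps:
(24303 - 18343)/(-34723 - 15770) = 5960/(-50493) = 5960*(-1/50493) = -5960/50493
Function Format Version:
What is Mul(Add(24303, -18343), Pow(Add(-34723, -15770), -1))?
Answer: Rational(-5960, 50493) ≈ -0.11804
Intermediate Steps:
Mul(Add(24303, -18343), Pow(Add(-34723, -15770), -1)) = Mul(5960, Pow(-50493, -1)) = Mul(5960, Rational(-1, 50493)) = Rational(-5960, 50493)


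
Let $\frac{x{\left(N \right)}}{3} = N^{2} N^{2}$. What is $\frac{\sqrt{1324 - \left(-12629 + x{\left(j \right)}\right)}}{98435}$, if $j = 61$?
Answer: $\frac{33 i \sqrt{38130}}{98435} \approx 0.065463 i$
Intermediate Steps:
$x{\left(N \right)} = 3 N^{4}$ ($x{\left(N \right)} = 3 N^{2} N^{2} = 3 N^{4}$)
$\frac{\sqrt{1324 - \left(-12629 + x{\left(j \right)}\right)}}{98435} = \frac{\sqrt{1324 + \left(12629 - 3 \cdot 61^{4}\right)}}{98435} = \sqrt{1324 + \left(12629 - 3 \cdot 13845841\right)} \frac{1}{98435} = \sqrt{1324 + \left(12629 - 41537523\right)} \frac{1}{98435} = \sqrt{1324 - 41524894} \cdot \frac{1}{98435} = \sqrt{-41523570} \cdot \frac{1}{98435} = 33 i \sqrt{38130} \cdot \frac{1}{98435} = \frac{33 i \sqrt{38130}}{98435}$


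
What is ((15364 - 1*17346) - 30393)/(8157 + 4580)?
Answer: -32375/12737 ≈ -2.5418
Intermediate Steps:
((15364 - 1*17346) - 30393)/(8157 + 4580) = ((15364 - 17346) - 30393)/12737 = (-1982 - 30393)*(1/12737) = -32375*1/12737 = -32375/12737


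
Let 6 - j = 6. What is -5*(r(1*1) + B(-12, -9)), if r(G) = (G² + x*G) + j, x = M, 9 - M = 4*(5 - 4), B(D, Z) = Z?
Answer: 15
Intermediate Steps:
j = 0 (j = 6 - 1*6 = 6 - 6 = 0)
M = 5 (M = 9 - 4*(5 - 4) = 9 - 4 = 5)
x = 5
r(G) = G² + 5*G (r(G) = (G² + 5*G) + 0 = G² + 5*G)
-5*(r(1*1) + B(-12, -9)) = -5*((1*1)*(5 + 1*1) - 9) = -5*(1*(5 + 1) - 9) = -5*(1*6 - 9) = -5*(6 - 9) = -5*(-3) = 15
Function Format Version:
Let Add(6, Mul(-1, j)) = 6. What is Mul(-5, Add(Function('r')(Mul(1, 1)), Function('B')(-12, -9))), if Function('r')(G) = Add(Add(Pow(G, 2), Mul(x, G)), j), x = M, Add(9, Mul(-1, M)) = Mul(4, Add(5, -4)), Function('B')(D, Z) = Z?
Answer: 15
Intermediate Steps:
j = 0 (j = Add(6, Mul(-1, 6)) = Add(6, -6) = 0)
M = 5 (M = Add(9, Mul(-1, Mul(4, Add(5, -4)))) = Add(9, Mul(-1, Mul(4, 1))) = Add(9, Mul(-1, 4)) = Add(9, -4) = 5)
x = 5
Function('r')(G) = Add(Pow(G, 2), Mul(5, G)) (Function('r')(G) = Add(Add(Pow(G, 2), Mul(5, G)), 0) = Add(Pow(G, 2), Mul(5, G)))
Mul(-5, Add(Function('r')(Mul(1, 1)), Function('B')(-12, -9))) = Mul(-5, Add(Mul(Mul(1, 1), Add(5, Mul(1, 1))), -9)) = Mul(-5, Add(Mul(1, Add(5, 1)), -9)) = Mul(-5, Add(Mul(1, 6), -9)) = Mul(-5, Add(6, -9)) = Mul(-5, -3) = 15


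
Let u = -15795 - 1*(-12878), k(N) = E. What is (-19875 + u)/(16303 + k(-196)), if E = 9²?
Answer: -2849/2048 ≈ -1.3911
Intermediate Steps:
E = 81
k(N) = 81
u = -2917 (u = -15795 + 12878 = -2917)
(-19875 + u)/(16303 + k(-196)) = (-19875 - 2917)/(16303 + 81) = -22792/16384 = -22792*1/16384 = -2849/2048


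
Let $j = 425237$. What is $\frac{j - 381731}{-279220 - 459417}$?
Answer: $- \frac{43506}{738637} \approx -0.0589$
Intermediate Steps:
$\frac{j - 381731}{-279220 - 459417} = \frac{425237 - 381731}{-279220 - 459417} = \frac{43506}{-738637} = 43506 \left(- \frac{1}{738637}\right) = - \frac{43506}{738637}$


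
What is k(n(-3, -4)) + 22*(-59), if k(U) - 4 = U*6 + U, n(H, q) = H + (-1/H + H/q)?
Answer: -15689/12 ≈ -1307.4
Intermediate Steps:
n(H, q) = H - 1/H + H/q
k(U) = 4 + 7*U (k(U) = 4 + (U*6 + U) = 4 + (6*U + U) = 4 + 7*U)
k(n(-3, -4)) + 22*(-59) = (4 + 7*(-3 - 1/(-3) - 3/(-4))) + 22*(-59) = (4 + 7*(-3 - 1*(-⅓) - 3*(-¼))) - 1298 = (4 + 7*(-3 + ⅓ + ¾)) - 1298 = (4 + 7*(-23/12)) - 1298 = (4 - 161/12) - 1298 = -113/12 - 1298 = -15689/12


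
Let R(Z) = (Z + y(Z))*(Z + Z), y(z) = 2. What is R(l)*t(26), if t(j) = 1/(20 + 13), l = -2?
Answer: 0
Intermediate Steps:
t(j) = 1/33
R(Z) = 2*Z*(2 + Z) (R(Z) = (Z + 2)*(Z + Z) = (2 + Z)*(2*Z) = 2*Z*(2 + Z))
R(l)*t(26) = (2*(-2)*(2 - 2))*(1/33) = (2*(-2)*0)*(1/33) = 0*(1/33) = 0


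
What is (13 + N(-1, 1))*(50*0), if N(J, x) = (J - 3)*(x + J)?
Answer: 0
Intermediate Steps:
N(J, x) = (-3 + J)*(J + x)
(13 + N(-1, 1))*(50*0) = (13 + ((-1)² - 3*(-1) - 3*1 - 1*1))*(50*0) = (13 + (1 + 3 - 3 - 1))*0 = (13 + 0)*0 = 13*0 = 0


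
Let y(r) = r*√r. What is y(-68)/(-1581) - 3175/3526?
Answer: -3175/3526 + 8*I*√17/93 ≈ -0.90045 + 0.35468*I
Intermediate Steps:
y(r) = r^(3/2)
y(-68)/(-1581) - 3175/3526 = (-68)^(3/2)/(-1581) - 3175/3526 = -136*I*√17*(-1/1581) - 3175*1/3526 = 8*I*√17/93 - 3175/3526 = -3175/3526 + 8*I*√17/93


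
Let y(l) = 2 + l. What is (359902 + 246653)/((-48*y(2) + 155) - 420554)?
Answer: -202185/140197 ≈ -1.4422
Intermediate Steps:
(359902 + 246653)/((-48*y(2) + 155) - 420554) = (359902 + 246653)/((-48*(2 + 2) + 155) - 420554) = 606555/((-48*4 + 155) - 420554) = 606555/((-192 + 155) - 420554) = 606555/(-37 - 420554) = 606555/(-420591) = 606555*(-1/420591) = -202185/140197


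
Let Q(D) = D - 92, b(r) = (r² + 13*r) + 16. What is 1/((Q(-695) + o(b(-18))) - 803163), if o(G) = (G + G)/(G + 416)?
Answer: -261/209830844 ≈ -1.2439e-6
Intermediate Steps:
b(r) = 16 + r² + 13*r
Q(D) = -92 + D
o(G) = 2*G/(416 + G) (o(G) = (2*G)/(416 + G) = 2*G/(416 + G))
1/((Q(-695) + o(b(-18))) - 803163) = 1/(((-92 - 695) + 2*(16 + (-18)² + 13*(-18))/(416 + (16 + (-18)² + 13*(-18)))) - 803163) = 1/((-787 + 2*(16 + 324 - 234)/(416 + (16 + 324 - 234))) - 803163) = 1/((-787 + 2*106/(416 + 106)) - 803163) = 1/((-787 + 2*106/522) - 803163) = 1/((-787 + 2*106*(1/522)) - 803163) = 1/((-787 + 106/261) - 803163) = 1/(-205301/261 - 803163) = 1/(-209830844/261) = -261/209830844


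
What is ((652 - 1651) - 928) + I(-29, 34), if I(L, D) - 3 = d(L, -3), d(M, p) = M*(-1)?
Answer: -1895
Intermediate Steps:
d(M, p) = -M
I(L, D) = 3 - L
((652 - 1651) - 928) + I(-29, 34) = ((652 - 1651) - 928) + (3 - 1*(-29)) = (-999 - 928) + (3 + 29) = -1927 + 32 = -1895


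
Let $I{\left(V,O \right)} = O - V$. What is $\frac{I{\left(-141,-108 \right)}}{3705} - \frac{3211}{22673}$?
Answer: $- \frac{3716182}{28001155} \approx -0.13272$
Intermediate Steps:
$\frac{I{\left(-141,-108 \right)}}{3705} - \frac{3211}{22673} = \frac{-108 - -141}{3705} - \frac{3211}{22673} = \left(-108 + 141\right) \frac{1}{3705} - \frac{3211}{22673} = 33 \cdot \frac{1}{3705} - \frac{3211}{22673} = \frac{11}{1235} - \frac{3211}{22673} = - \frac{3716182}{28001155}$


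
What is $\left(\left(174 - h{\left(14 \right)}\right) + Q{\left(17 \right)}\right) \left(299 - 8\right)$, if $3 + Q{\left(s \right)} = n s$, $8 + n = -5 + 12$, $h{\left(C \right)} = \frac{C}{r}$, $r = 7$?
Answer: $44232$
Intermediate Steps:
$h{\left(C \right)} = \frac{C}{7}$
$n = -1$ ($n = -8 + \left(-5 + 12\right) = -8 + 7 = -1$)
$Q{\left(s \right)} = -3 - s$
$\left(\left(174 - h{\left(14 \right)}\right) + Q{\left(17 \right)}\right) \left(299 - 8\right) = \left(\left(174 - \frac{1}{7} \cdot 14\right) - 20\right) \left(299 - 8\right) = \left(\left(174 - 2\right) - 20\right) 291 = \left(172 - 20\right) 291 = 152 \cdot 291 = 44232$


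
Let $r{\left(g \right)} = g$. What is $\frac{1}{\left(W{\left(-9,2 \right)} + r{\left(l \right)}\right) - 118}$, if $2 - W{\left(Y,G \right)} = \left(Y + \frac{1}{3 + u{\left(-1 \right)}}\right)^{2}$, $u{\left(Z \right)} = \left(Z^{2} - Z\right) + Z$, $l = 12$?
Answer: $- \frac{16}{2889} \approx -0.0055382$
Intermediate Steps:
$u{\left(Z \right)} = Z^{2}$
$W{\left(Y,G \right)} = 2 - \left(\frac{1}{4} + Y\right)^{2}$ ($W{\left(Y,G \right)} = 2 - \left(Y + \frac{1}{3 + \left(-1\right)^{2}}\right)^{2} = 2 - \left(Y + \frac{1}{3 + 1}\right)^{2} = 2 - \left(Y + \frac{1}{4}\right)^{2} = 2 - \left(\frac{1}{4} + Y\right)^{2}$)
$\frac{1}{\left(W{\left(-9,2 \right)} + r{\left(l \right)}\right) - 118} = \frac{1}{\left(\left(2 - \frac{\left(1 + 4 \left(-9\right)\right)^{2}}{16}\right) + 12\right) - 118} = \frac{1}{\left(\left(2 - \frac{\left(1 - 36\right)^{2}}{16}\right) + 12\right) - 118} = \frac{1}{\left(\left(2 - \frac{\left(-35\right)^{2}}{16}\right) + 12\right) - 118} = \frac{1}{\left(\left(2 - \frac{1225}{16}\right) + 12\right) - 118} = \frac{1}{\left(- \frac{1193}{16} + 12\right) - 118} = \frac{1}{- \frac{1001}{16} - 118} = \frac{1}{- \frac{2889}{16}} = - \frac{16}{2889}$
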